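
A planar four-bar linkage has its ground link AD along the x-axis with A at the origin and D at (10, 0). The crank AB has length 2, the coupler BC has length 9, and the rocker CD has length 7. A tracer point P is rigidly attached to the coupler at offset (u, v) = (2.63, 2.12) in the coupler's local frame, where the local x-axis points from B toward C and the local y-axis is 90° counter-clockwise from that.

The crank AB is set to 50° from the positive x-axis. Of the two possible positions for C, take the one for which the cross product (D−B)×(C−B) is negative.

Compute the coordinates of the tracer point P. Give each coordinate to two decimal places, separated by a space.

A=(0,0), D=(10.00,0)
B = A + 2.00·(cos50°, sin50°) = (1.2856, 1.5321)
|BD| = 8.8481
circle(B,9.00) ∩ circle(D,7.00): a=6.2323, h=6.4929
  candidates: C₊=(8.5481,6.8478) cross=57.450; C₋=(6.2995,-5.9419) cross=-57.450
  mode - wants cross < 0 → take C=(6.2995,-5.9419) (cross=-57.450)
ex = (C−B)/|BC| = (0.5571,-0.8304); ey = (0.8304,0.5571)
P = B + 2.63·ex + 2.12·ey = (4.5113,0.5291)

4.51 0.53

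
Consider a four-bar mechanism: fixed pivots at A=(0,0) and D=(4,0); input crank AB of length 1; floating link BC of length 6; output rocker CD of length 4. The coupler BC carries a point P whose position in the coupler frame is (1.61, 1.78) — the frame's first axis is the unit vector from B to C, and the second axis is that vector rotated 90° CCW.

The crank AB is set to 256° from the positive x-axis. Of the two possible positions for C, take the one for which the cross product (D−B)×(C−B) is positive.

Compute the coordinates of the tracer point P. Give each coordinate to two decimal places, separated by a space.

-0.76 1.37

A=(0,0), D=(4.00,0)
B = A + 1.00·(cos256°, sin256°) = (-0.2419, -0.9703)
|BD| = 4.3515
circle(B,6.00) ∩ circle(D,4.00): a=4.4738, h=3.9981
  candidates: C₊=(3.2277,3.9247) cross=17.398; C₋=(5.0108,-3.8702) cross=-17.398
  mode + wants cross > 0 → take C=(3.2277,3.9247) (cross=17.398)
ex = (C−B)/|BC| = (0.5783,0.8158); ey = (-0.8158,0.5783)
P = B + 1.61·ex + 1.78·ey = (-0.7631,1.3725)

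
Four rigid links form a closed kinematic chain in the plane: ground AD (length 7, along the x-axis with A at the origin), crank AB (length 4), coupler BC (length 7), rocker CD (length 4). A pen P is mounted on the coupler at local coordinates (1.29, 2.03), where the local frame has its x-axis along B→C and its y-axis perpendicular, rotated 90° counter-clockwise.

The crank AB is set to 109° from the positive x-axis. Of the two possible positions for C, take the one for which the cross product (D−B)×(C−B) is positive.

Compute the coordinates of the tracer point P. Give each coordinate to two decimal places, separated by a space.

A=(0,0), D=(7.00,0)
B = A + 4.00·(cos109°, sin109°) = (-1.3023, 3.7821)
|BD| = 9.1231
circle(B,7.00) ∩ circle(D,4.00): a=6.3702, h=2.9019
  candidates: C₊=(5.6977,3.7821) cross=26.475; C₋=(3.2917,-1.4995) cross=-26.475
  mode + wants cross > 0 → take C=(5.6977,3.7821) (cross=26.475)
ex = (C−B)/|BC| = (1.0000,0.0000); ey = (-0.0000,1.0000)
P = B + 1.29·ex + 2.03·ey = (-0.0123,5.8121)

-0.01 5.81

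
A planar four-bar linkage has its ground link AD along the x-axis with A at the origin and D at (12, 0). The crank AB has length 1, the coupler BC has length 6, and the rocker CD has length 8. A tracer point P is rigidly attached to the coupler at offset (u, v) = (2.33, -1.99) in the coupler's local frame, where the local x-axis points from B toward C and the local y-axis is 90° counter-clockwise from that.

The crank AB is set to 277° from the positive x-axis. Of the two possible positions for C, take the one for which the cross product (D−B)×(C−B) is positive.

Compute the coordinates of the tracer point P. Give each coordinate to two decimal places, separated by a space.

A=(0,0), D=(12.00,0)
B = A + 1.00·(cos277°, sin277°) = (0.1219, -0.9925)
|BD| = 11.9195
circle(B,6.00) ∩ circle(D,8.00): a=4.7852, h=3.6196
  candidates: C₊=(4.5891,3.0130) cross=43.144; C₋=(5.1919,-4.2011) cross=-43.144
  mode + wants cross > 0 → take C=(4.5891,3.0130) (cross=43.144)
ex = (C−B)/|BC| = (0.7445,0.6676); ey = (-0.6676,0.7445)
P = B + 2.33·ex + -1.99·ey = (3.1851,-0.9187)

3.19 -0.92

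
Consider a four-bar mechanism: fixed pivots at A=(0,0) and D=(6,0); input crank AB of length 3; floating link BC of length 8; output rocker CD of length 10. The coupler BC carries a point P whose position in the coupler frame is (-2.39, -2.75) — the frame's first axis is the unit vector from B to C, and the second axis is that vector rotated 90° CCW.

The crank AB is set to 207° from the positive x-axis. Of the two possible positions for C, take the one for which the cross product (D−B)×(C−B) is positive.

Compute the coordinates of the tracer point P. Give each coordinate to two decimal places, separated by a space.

-0.29 -4.11

A=(0,0), D=(6.00,0)
B = A + 3.00·(cos207°, sin207°) = (-2.6730, -1.3620)
|BD| = 8.7793
circle(B,8.00) ∩ circle(D,10.00): a=2.3394, h=7.6503
  candidates: C₊=(-1.5488,6.5586) cross=67.164; C₋=(0.8249,-8.5567) cross=-67.164
  mode + wants cross > 0 → take C=(-1.5488,6.5586) (cross=67.164)
ex = (C−B)/|BC| = (0.1405,0.9901); ey = (-0.9901,0.1405)
P = B + -2.39·ex + -2.75·ey = (-0.2862,-4.1147)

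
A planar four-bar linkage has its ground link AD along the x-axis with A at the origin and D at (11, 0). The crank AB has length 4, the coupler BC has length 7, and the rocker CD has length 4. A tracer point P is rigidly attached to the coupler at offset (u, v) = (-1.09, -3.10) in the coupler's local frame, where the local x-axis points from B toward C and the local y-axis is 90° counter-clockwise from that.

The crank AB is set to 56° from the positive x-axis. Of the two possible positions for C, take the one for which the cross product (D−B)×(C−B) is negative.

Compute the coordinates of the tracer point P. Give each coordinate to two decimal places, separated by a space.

A=(0,0), D=(11.00,0)
B = A + 4.00·(cos56°, sin56°) = (2.2368, 3.3162)
|BD| = 9.3697
circle(B,7.00) ∩ circle(D,4.00): a=6.4458, h=2.7297
  candidates: C₊=(9.2315,3.5878) cross=25.576; C₋=(7.2993,-1.5182) cross=-25.576
  mode - wants cross < 0 → take C=(7.2993,-1.5182) (cross=-25.576)
ex = (C−B)/|BC| = (0.7232,-0.6906); ey = (0.6906,0.7232)
P = B + -1.09·ex + -3.10·ey = (-0.6925,1.8269)

-0.69 1.83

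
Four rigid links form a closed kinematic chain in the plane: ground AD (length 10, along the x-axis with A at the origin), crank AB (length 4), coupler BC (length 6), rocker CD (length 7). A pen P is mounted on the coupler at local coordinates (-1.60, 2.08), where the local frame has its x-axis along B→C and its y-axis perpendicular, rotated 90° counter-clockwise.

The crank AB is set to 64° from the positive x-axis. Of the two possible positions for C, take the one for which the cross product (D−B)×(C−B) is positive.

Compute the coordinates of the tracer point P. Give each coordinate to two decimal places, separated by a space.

-0.63 4.70

A=(0,0), D=(10.00,0)
B = A + 4.00·(cos64°, sin64°) = (1.7535, 3.5952)
|BD| = 8.9961
circle(B,6.00) ∩ circle(D,7.00): a=3.7755, h=4.6632
  candidates: C₊=(7.0780,6.3610) cross=41.951; C₋=(3.3508,-2.1883) cross=-41.951
  mode + wants cross > 0 → take C=(7.0780,6.3610) (cross=41.951)
ex = (C−B)/|BC| = (0.8874,0.4610); ey = (-0.4610,0.8874)
P = B + -1.60·ex + 2.08·ey = (-0.6252,4.7035)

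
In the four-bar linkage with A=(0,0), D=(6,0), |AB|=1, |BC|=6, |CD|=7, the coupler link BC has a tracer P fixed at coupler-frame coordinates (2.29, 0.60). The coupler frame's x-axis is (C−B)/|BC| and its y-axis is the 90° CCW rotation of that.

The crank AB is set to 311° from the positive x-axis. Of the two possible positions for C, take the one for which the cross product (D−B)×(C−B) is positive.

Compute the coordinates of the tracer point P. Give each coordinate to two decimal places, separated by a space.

A=(0,0), D=(6.00,0)
B = A + 1.00·(cos311°, sin311°) = (0.6561, -0.7547)
|BD| = 5.3970
circle(B,6.00) ∩ circle(D,7.00): a=1.4941, h=5.8110
  candidates: C₊=(1.3229,5.2081) cross=31.362; C₋=(2.9481,-6.2997) cross=-31.362
  mode + wants cross > 0 → take C=(1.3229,5.2081) (cross=31.362)
ex = (C−B)/|BC| = (0.1111,0.9938); ey = (-0.9938,0.1111)
P = B + 2.29·ex + 0.60·ey = (0.3143,1.5878)

0.31 1.59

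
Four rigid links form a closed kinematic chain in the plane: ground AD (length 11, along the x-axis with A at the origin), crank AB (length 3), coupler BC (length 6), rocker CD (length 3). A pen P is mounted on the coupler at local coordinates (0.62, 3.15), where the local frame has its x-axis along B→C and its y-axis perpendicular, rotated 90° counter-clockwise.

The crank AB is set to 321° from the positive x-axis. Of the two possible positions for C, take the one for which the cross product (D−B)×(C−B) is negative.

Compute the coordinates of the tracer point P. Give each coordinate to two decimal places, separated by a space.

2.65 1.31

A=(0,0), D=(11.00,0)
B = A + 3.00·(cos321°, sin321°) = (2.3314, -1.8880)
|BD| = 8.8718
circle(B,6.00) ∩ circle(D,3.00): a=5.9576, h=0.7123
  candidates: C₊=(8.0010,0.0758) cross=6.320; C₋=(8.3041,-1.3162) cross=-6.320
  mode - wants cross < 0 → take C=(8.3041,-1.3162) (cross=-6.320)
ex = (C−B)/|BC| = (0.9954,0.0953); ey = (-0.0953,0.9954)
P = B + 0.62·ex + 3.15·ey = (2.6484,1.3068)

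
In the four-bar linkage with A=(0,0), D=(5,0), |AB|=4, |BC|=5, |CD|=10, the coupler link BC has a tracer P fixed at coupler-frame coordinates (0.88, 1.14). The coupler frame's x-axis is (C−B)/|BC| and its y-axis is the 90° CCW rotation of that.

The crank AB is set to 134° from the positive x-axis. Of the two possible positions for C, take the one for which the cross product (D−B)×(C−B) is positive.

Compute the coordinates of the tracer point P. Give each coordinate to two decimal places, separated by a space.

-3.63 4.04

A=(0,0), D=(5.00,0)
B = A + 4.00·(cos134°, sin134°) = (-2.7786, 2.8774)
|BD| = 8.2938
circle(B,5.00) ∩ circle(D,10.00): a=-0.3746, h=4.9859
  candidates: C₊=(-1.4002,7.6836) cross=41.352; C₋=(-4.8597,-1.6690) cross=-41.352
  mode + wants cross > 0 → take C=(-1.4002,7.6836) (cross=41.352)
ex = (C−B)/|BC| = (0.2757,0.9612); ey = (-0.9612,0.2757)
P = B + 0.88·ex + 1.14·ey = (-3.6318,4.0375)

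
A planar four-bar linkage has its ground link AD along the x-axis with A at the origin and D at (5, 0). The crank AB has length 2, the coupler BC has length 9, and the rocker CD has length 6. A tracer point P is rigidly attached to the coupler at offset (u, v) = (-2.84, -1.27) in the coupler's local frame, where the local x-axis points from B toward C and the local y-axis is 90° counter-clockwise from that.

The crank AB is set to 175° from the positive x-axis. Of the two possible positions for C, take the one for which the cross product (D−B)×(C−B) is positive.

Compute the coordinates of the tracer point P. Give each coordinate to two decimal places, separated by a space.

A=(0,0), D=(5.00,0)
B = A + 2.00·(cos175°, sin175°) = (-1.9924, 0.1743)
|BD| = 6.9946
circle(B,9.00) ∩ circle(D,6.00): a=6.7141, h=5.9934
  candidates: C₊=(4.8690,5.9986) cross=41.921; C₋=(4.5702,-5.9846) cross=-41.921
  mode + wants cross > 0 → take C=(4.8690,5.9986) (cross=41.921)
ex = (C−B)/|BC| = (0.7624,0.6471); ey = (-0.6471,0.7624)
P = B + -2.84·ex + -1.27·ey = (-3.3357,-2.6318)

-3.34 -2.63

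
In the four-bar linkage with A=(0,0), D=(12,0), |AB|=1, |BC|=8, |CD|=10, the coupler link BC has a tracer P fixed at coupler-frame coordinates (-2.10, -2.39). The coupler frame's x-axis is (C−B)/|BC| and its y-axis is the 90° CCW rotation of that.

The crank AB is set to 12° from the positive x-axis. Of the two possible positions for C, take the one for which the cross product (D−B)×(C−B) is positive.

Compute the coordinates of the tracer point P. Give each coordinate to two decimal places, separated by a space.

A=(0,0), D=(12.00,0)
B = A + 1.00·(cos12°, sin12°) = (0.9781, 0.2079)
|BD| = 11.0238
circle(B,8.00) ∩ circle(D,10.00): a=3.8791, h=6.9966
  candidates: C₊=(4.9885,7.1301) cross=77.129; C₋=(4.7246,-6.8606) cross=-77.129
  mode + wants cross > 0 → take C=(4.9885,7.1301) (cross=77.129)
ex = (C−B)/|BC| = (0.5013,0.8653); ey = (-0.8653,0.5013)
P = B + -2.10·ex + -2.39·ey = (1.9934,-2.8073)

1.99 -2.81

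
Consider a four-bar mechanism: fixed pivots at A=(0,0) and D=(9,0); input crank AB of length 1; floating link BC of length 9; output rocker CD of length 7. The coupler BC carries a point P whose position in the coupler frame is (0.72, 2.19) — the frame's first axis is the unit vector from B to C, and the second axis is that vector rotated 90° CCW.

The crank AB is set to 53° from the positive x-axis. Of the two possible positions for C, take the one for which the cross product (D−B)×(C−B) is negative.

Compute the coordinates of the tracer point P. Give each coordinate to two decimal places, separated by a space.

2.78 1.56

A=(0,0), D=(9.00,0)
B = A + 1.00·(cos53°, sin53°) = (0.6018, 0.7986)
|BD| = 8.4361
circle(B,9.00) ∩ circle(D,7.00): a=6.1147, h=6.6039
  candidates: C₊=(7.3142,6.7940) cross=55.711; C₋=(6.0638,-6.3544) cross=-55.711
  mode - wants cross < 0 → take C=(6.0638,-6.3544) (cross=-55.711)
ex = (C−B)/|BC| = (0.6069,-0.7948); ey = (0.7948,0.6069)
P = B + 0.72·ex + 2.19·ey = (2.7794,1.5555)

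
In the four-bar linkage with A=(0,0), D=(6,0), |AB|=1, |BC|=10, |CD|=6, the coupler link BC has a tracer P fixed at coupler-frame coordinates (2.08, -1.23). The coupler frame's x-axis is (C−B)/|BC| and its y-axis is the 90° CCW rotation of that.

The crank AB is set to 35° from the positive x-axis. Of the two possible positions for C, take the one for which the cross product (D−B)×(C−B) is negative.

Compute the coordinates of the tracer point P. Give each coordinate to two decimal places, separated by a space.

1.80 -1.63

A=(0,0), D=(6.00,0)
B = A + 1.00·(cos35°, sin35°) = (0.8192, 0.5736)
|BD| = 5.2125
circle(B,10.00) ∩ circle(D,6.00): a=8.7453, h=4.8496
  candidates: C₊=(10.0450,4.4314) cross=25.279; C₋=(8.9777,-5.2089) cross=-25.279
  mode - wants cross < 0 → take C=(8.9777,-5.2089) (cross=-25.279)
ex = (C−B)/|BC| = (0.8159,-0.5783); ey = (0.5783,0.8159)
P = B + 2.08·ex + -1.23·ey = (1.8049,-1.6327)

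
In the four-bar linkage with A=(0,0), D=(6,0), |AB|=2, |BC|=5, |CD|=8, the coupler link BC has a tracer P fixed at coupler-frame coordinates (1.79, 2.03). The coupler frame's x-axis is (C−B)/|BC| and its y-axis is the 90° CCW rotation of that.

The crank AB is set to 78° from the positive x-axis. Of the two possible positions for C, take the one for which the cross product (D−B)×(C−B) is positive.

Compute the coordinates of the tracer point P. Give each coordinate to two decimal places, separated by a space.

A=(0,0), D=(6.00,0)
B = A + 2.00·(cos78°, sin78°) = (0.4158, 1.9563)
|BD| = 5.9169
circle(B,5.00) ∩ circle(D,8.00): a=-0.3372, h=4.9886
  candidates: C₊=(1.7470,6.7758) cross=29.517; C₋=(-1.5517,-2.6403) cross=-29.517
  mode + wants cross > 0 → take C=(1.7470,6.7758) (cross=29.517)
ex = (C−B)/|BC| = (0.2662,0.9639); ey = (-0.9639,0.2662)
P = B + 1.79·ex + 2.03·ey = (-1.0644,4.2221)

-1.06 4.22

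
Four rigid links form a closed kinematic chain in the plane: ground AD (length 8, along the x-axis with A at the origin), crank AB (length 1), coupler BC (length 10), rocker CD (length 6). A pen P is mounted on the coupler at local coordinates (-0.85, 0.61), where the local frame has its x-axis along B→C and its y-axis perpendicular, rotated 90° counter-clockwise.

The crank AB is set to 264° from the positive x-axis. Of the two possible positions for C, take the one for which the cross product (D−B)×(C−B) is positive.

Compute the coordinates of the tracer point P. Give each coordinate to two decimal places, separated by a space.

-1.14 -1.14

A=(0,0), D=(8.00,0)
B = A + 1.00·(cos264°, sin264°) = (-0.1045, -0.9945)
|BD| = 8.1653
circle(B,10.00) ∩ circle(D,6.00): a=8.0017, h=5.9978
  candidates: C₊=(7.1071,5.9332) cross=48.974; C₋=(8.5681,-5.9730) cross=-48.974
  mode + wants cross > 0 → take C=(7.1071,5.9332) (cross=48.974)
ex = (C−B)/|BC| = (0.7212,0.6928); ey = (-0.6928,0.7212)
P = B + -0.85·ex + 0.61·ey = (-1.1401,-1.1435)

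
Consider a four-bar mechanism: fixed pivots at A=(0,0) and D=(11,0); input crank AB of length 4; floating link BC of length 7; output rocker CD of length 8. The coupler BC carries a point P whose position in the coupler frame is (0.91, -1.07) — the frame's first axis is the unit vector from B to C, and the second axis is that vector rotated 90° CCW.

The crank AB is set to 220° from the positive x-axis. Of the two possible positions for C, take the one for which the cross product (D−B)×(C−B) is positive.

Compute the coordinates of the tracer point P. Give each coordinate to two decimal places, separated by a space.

-1.75 -3.06

A=(0,0), D=(11.00,0)
B = A + 4.00·(cos220°, sin220°) = (-3.0642, -2.5712)
|BD| = 14.2973
circle(B,7.00) ∩ circle(D,8.00): a=6.6241, h=2.2631
  candidates: C₊=(3.0449,0.8463) cross=32.357; C₋=(3.8589,-3.6062) cross=-32.357
  mode + wants cross > 0 → take C=(3.0449,0.8463) (cross=32.357)
ex = (C−B)/|BC| = (0.8727,0.4882); ey = (-0.4882,0.8727)
P = B + 0.91·ex + -1.07·ey = (-1.7476,-3.0607)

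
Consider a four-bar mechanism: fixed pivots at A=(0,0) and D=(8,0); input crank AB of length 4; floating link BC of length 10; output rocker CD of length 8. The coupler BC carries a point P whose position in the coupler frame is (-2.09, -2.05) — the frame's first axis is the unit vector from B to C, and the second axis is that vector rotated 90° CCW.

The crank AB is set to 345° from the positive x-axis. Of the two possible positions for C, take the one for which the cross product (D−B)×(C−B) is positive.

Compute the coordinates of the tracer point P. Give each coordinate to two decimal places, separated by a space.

4.82 -3.80

A=(0,0), D=(8.00,0)
B = A + 4.00·(cos345°, sin345°) = (3.8637, -1.0353)
|BD| = 4.2639
circle(B,10.00) ∩ circle(D,8.00): a=6.3534, h=7.7223
  candidates: C₊=(8.1520,7.9986) cross=32.927; C₋=(11.9020,-6.9839) cross=-32.927
  mode + wants cross > 0 → take C=(8.1520,7.9986) (cross=32.927)
ex = (C−B)/|BC| = (0.4288,0.9034); ey = (-0.9034,0.4288)
P = B + -2.09·ex + -2.05·ey = (4.8194,-3.8025)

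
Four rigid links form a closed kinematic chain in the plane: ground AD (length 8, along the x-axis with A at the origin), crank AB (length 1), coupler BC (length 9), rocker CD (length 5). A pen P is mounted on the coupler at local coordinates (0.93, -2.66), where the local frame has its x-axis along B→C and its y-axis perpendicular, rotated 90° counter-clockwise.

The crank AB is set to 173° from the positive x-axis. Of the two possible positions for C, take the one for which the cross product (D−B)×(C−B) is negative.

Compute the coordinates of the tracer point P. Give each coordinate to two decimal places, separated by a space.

A=(0,0), D=(8.00,0)
B = A + 1.00·(cos173°, sin173°) = (-0.9925, 0.1219)
|BD| = 8.9934
circle(B,9.00) ∩ circle(D,5.00): a=7.6101, h=4.8048
  candidates: C₊=(6.6820,4.8231) cross=43.212; C₋=(6.5517,-4.7857) cross=-43.212
  mode - wants cross < 0 → take C=(6.5517,-4.7857) (cross=-43.212)
ex = (C−B)/|BC| = (0.8383,-0.5453); ey = (0.5453,0.8383)
P = B + 0.93·ex + -2.66·ey = (-1.6634,-2.6150)

-1.66 -2.61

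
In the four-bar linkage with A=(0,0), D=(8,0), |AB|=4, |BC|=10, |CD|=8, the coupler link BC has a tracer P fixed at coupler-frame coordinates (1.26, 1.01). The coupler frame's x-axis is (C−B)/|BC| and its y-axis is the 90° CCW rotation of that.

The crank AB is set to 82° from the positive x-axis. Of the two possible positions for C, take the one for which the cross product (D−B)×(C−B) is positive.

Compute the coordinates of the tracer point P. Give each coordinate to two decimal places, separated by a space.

1.33 5.38

A=(0,0), D=(8.00,0)
B = A + 4.00·(cos82°, sin82°) = (0.5567, 3.9611)
|BD| = 8.4317
circle(B,10.00) ∩ circle(D,8.00): a=6.3506, h=7.7246
  candidates: C₊=(9.7918,7.7968) cross=65.131; C₋=(2.5340,-5.8415) cross=-65.131
  mode + wants cross > 0 → take C=(9.7918,7.7968) (cross=65.131)
ex = (C−B)/|BC| = (0.9235,0.3836); ey = (-0.3836,0.9235)
P = B + 1.26·ex + 1.01·ey = (1.3329,5.3771)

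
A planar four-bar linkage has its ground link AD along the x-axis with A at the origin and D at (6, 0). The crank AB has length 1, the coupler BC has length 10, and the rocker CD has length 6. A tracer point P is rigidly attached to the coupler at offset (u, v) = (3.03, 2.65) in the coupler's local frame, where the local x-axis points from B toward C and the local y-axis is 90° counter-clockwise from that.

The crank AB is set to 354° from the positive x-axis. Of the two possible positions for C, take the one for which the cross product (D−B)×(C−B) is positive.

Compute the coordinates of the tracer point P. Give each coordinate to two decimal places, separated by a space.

2.40 3.67

A=(0,0), D=(6.00,0)
B = A + 1.00·(cos354°, sin354°) = (0.9945, -0.1045)
|BD| = 5.0066
circle(B,10.00) ∩ circle(D,6.00): a=8.8949, h=4.5696
  candidates: C₊=(9.7921,4.6498) cross=22.878; C₋=(9.9829,-4.4874) cross=-22.878
  mode + wants cross > 0 → take C=(9.7921,4.6498) (cross=22.878)
ex = (C−B)/|BC| = (0.8798,0.4754); ey = (-0.4754,0.8798)
P = B + 3.03·ex + 2.65·ey = (2.4003,3.6674)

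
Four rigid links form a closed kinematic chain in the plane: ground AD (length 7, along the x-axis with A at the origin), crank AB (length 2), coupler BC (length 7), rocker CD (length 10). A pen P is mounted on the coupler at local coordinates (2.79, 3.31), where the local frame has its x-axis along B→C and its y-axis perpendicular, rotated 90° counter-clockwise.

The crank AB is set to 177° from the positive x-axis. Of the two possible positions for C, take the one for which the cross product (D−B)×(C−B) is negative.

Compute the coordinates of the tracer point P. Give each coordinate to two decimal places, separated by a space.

A=(0,0), D=(7.00,0)
B = A + 2.00·(cos177°, sin177°) = (-1.9973, 0.1047)
|BD| = 8.9979
circle(B,7.00) ∩ circle(D,10.00): a=1.6649, h=6.7991
  candidates: C₊=(-0.2533,6.8840) cross=61.178; C₋=(-0.4115,-6.7134) cross=-61.178
  mode - wants cross < 0 → take C=(-0.4115,-6.7134) (cross=-61.178)
ex = (C−B)/|BC| = (0.2265,-0.9740); ey = (0.9740,0.2265)
P = B + 2.79·ex + 3.31·ey = (1.8587,-1.8630)

1.86 -1.86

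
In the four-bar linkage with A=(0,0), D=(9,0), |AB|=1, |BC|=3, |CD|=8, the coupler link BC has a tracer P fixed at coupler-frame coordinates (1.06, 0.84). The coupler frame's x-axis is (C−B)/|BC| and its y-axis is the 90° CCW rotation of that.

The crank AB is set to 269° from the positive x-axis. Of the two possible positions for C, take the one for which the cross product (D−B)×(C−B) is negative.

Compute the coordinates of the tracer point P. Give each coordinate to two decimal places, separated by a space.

A=(0,0), D=(9.00,0)
B = A + 1.00·(cos269°, sin269°) = (-0.0175, -0.9998)
|BD| = 9.0727
circle(B,3.00) ∩ circle(D,8.00): a=1.5053, h=2.5950
  candidates: C₊=(1.1927,1.7452) cross=23.544; C₋=(1.7646,-3.4132) cross=-23.544
  mode - wants cross < 0 → take C=(1.7646,-3.4132) (cross=-23.544)
ex = (C−B)/|BC| = (0.5940,-0.8044); ey = (0.8044,0.5940)
P = B + 1.06·ex + 0.84·ey = (1.2880,-1.3536)

1.29 -1.35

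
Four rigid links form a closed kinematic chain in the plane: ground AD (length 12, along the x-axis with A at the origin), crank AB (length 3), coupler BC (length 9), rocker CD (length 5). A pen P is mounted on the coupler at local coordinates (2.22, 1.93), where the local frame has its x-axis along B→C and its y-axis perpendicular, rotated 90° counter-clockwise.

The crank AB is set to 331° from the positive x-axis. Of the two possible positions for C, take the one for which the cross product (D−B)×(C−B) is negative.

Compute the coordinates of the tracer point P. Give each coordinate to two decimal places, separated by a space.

5.41 -0.52

A=(0,0), D=(12.00,0)
B = A + 3.00·(cos331°, sin331°) = (2.6239, -1.4544)
|BD| = 9.4883
circle(B,9.00) ∩ circle(D,5.00): a=7.6951, h=4.6674
  candidates: C₊=(9.5126,4.3374) cross=44.286; C₋=(10.9435,-4.8871) cross=-44.286
  mode - wants cross < 0 → take C=(10.9435,-4.8871) (cross=-44.286)
ex = (C−B)/|BC| = (0.9244,-0.3814); ey = (0.3814,0.9244)
P = B + 2.22·ex + 1.93·ey = (5.4122,-0.5171)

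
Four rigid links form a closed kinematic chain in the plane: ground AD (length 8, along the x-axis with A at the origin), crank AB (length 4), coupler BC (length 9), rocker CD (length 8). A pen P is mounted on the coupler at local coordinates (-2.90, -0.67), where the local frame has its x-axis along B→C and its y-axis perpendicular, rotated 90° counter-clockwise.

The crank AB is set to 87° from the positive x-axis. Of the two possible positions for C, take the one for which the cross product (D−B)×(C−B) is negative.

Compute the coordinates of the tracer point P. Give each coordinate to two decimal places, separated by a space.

-0.92 6.75

A=(0,0), D=(8.00,0)
B = A + 4.00·(cos87°, sin87°) = (0.2093, 3.9945)
|BD| = 8.7550
circle(B,9.00) ∩ circle(D,8.00): a=5.3484, h=7.2384
  candidates: C₊=(8.2712,7.9954) cross=63.373; C₋=(1.6660,-4.8868) cross=-63.373
  mode - wants cross < 0 → take C=(1.6660,-4.8868) (cross=-63.373)
ex = (C−B)/|BC| = (0.1619,-0.9868); ey = (0.9868,0.1619)
P = B + -2.90·ex + -0.67·ey = (-0.9212,6.7478)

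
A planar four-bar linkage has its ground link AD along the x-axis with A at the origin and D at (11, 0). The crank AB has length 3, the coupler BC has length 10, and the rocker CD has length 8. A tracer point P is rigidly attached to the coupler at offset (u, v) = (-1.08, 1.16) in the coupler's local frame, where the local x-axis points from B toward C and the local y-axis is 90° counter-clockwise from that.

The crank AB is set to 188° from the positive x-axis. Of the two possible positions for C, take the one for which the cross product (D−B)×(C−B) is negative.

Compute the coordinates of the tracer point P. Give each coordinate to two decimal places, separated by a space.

-3.26 1.14

A=(0,0), D=(11.00,0)
B = A + 3.00·(cos188°, sin188°) = (-2.9708, -0.4175)
|BD| = 13.9770
circle(B,10.00) ∩ circle(D,8.00): a=8.2763, h=5.6127
  candidates: C₊=(5.1342,5.4399) cross=78.449; C₋=(5.4695,-5.7805) cross=-78.449
  mode - wants cross < 0 → take C=(5.4695,-5.7805) (cross=-78.449)
ex = (C−B)/|BC| = (0.8440,-0.5363); ey = (0.5363,0.8440)
P = B + -1.08·ex + 1.16·ey = (-3.2603,1.1408)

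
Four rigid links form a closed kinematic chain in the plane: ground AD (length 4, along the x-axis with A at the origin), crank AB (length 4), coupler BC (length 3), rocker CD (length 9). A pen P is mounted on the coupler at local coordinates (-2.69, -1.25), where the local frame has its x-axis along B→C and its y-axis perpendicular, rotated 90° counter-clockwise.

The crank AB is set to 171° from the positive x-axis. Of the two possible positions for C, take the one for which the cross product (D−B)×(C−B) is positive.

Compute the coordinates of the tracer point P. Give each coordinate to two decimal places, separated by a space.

A=(0,0), D=(4.00,0)
B = A + 4.00·(cos171°, sin171°) = (-3.9508, 0.6257)
|BD| = 7.9753
circle(B,3.00) ∩ circle(D,9.00): a=-0.5262, h=2.9535
  candidates: C₊=(-4.2436,3.6114) cross=23.555; C₋=(-4.7071,-2.2774) cross=-23.555
  mode + wants cross > 0 → take C=(-4.2436,3.6114) (cross=23.555)
ex = (C−B)/|BC| = (-0.0976,0.9952); ey = (-0.9952,-0.0976)
P = B + -2.69·ex + -1.25·ey = (-2.4441,-1.9294)

-2.44 -1.93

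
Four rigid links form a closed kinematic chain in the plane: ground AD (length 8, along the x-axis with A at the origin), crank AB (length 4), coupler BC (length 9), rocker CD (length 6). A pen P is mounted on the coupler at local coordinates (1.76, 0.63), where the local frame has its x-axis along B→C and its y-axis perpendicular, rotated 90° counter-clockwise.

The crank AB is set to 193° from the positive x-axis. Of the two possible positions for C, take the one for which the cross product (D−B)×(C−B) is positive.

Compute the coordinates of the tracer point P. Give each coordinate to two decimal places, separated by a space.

-2.78 0.60

A=(0,0), D=(8.00,0)
B = A + 4.00·(cos193°, sin193°) = (-3.8975, -0.8998)
|BD| = 11.9315
circle(B,9.00) ∩ circle(D,6.00): a=7.8515, h=4.3993
  candidates: C₊=(3.5999,4.0791) cross=52.490; C₋=(4.2634,-4.6945) cross=-52.490
  mode + wants cross > 0 → take C=(3.5999,4.0791) (cross=52.490)
ex = (C−B)/|BC| = (0.8330,0.5532); ey = (-0.5532,0.8330)
P = B + 1.76·ex + 0.63·ey = (-2.7799,0.5987)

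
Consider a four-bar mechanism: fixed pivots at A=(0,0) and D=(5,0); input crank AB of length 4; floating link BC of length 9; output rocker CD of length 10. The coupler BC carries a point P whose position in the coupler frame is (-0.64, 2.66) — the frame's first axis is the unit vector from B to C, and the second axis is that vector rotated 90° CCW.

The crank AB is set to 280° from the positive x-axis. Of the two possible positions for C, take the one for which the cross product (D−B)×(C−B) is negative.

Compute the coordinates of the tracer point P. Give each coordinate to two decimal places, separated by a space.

1.88 -1.48

A=(0,0), D=(5.00,0)
B = A + 4.00·(cos280°, sin280°) = (0.6946, -3.9392)
|BD| = 5.8356
circle(B,9.00) ∩ circle(D,10.00): a=1.2899, h=8.9071
  candidates: C₊=(-4.3664,3.5030) cross=51.978; C₋=(7.6588,-9.6401) cross=-51.978
  mode - wants cross < 0 → take C=(7.6588,-9.6401) (cross=-51.978)
ex = (C−B)/|BC| = (0.7738,-0.6334); ey = (0.6334,0.7738)
P = B + -0.64·ex + 2.66·ey = (1.8843,-1.4755)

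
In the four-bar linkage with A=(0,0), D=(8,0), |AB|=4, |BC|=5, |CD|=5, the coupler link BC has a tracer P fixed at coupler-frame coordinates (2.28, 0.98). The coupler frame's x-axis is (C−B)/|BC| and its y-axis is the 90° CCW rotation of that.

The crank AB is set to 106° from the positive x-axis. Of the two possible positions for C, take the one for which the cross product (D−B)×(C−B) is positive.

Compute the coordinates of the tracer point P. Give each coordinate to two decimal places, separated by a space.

1.35 4.24

A=(0,0), D=(8.00,0)
B = A + 4.00·(cos106°, sin106°) = (-1.1025, 3.8450)
|BD| = 9.8813
circle(B,5.00) ∩ circle(D,5.00): a=4.9407, h=0.7680
  candidates: C₊=(3.7476,2.6300) cross=7.589; C₋=(3.1499,1.2151) cross=-7.589
  mode + wants cross > 0 → take C=(3.7476,2.6300) (cross=7.589)
ex = (C−B)/|BC| = (0.9700,-0.2430); ey = (0.2430,0.9700)
P = B + 2.28·ex + 0.98·ey = (1.3473,4.2416)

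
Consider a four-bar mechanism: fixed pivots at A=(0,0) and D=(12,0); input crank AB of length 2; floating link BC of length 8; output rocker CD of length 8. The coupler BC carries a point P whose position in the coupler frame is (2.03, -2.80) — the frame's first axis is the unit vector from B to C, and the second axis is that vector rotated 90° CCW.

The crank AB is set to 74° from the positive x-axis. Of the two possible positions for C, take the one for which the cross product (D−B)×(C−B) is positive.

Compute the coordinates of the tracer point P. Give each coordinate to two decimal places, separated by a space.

3.80 0.73

A=(0,0), D=(12.00,0)
B = A + 2.00·(cos74°, sin74°) = (0.5513, 1.9225)
|BD| = 11.6090
circle(B,8.00) ∩ circle(D,8.00): a=5.8045, h=5.5052
  candidates: C₊=(7.1873,6.3905) cross=63.910; C₋=(5.3639,-4.4680) cross=-63.910
  mode + wants cross > 0 → take C=(7.1873,6.3905) (cross=63.910)
ex = (C−B)/|BC| = (0.8295,0.5585); ey = (-0.5585,0.8295)
P = B + 2.03·ex + -2.80·ey = (3.7990,0.7336)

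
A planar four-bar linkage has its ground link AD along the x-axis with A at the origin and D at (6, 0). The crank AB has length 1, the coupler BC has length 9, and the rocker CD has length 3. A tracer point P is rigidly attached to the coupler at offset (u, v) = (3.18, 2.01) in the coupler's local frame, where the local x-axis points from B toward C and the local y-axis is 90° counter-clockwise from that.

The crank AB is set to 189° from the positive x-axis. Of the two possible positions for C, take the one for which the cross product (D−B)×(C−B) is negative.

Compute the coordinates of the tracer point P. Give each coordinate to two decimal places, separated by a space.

A=(0,0), D=(6.00,0)
B = A + 1.00·(cos189°, sin189°) = (-0.9877, -0.1564)
|BD| = 6.9894
circle(B,9.00) ∩ circle(D,3.00): a=8.6453, h=2.5016
  candidates: C₊=(7.5995,2.5380) cross=17.485; C₋=(7.7115,-2.4639) cross=-17.485
  mode - wants cross < 0 → take C=(7.7115,-2.4639) (cross=-17.485)
ex = (C−B)/|BC| = (0.9666,-0.2564); ey = (0.2564,0.9666)
P = B + 3.18·ex + 2.01·ey = (2.6014,0.9711)

2.60 0.97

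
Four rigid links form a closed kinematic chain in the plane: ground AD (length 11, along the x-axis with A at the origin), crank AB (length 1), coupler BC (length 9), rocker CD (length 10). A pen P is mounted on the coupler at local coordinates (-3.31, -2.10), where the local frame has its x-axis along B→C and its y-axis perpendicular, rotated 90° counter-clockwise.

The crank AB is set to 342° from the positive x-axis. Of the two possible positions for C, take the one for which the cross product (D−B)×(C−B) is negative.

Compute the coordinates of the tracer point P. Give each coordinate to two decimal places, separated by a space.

A=(0,0), D=(11.00,0)
B = A + 1.00·(cos342°, sin342°) = (0.9511, -0.3090)
|BD| = 10.0537
circle(B,9.00) ∩ circle(D,10.00): a=4.0819, h=8.0211
  candidates: C₊=(4.7845,7.8338) cross=80.642; C₋=(5.2776,-8.2009) cross=-80.642
  mode - wants cross < 0 → take C=(5.2776,-8.2009) (cross=-80.642)
ex = (C−B)/|BC| = (0.4807,-0.8769); ey = (0.8769,0.4807)
P = B + -3.31·ex + -2.10·ey = (-2.4816,1.5839)

-2.48 1.58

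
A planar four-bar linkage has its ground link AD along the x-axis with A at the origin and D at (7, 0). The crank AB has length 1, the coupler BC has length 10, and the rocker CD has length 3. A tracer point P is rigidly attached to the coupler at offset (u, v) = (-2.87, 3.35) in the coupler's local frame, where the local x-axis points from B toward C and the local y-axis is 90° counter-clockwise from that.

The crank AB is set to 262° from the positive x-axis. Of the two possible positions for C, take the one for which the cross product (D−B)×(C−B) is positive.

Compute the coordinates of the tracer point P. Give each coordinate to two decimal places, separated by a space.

-3.79 1.48

A=(0,0), D=(7.00,0)
B = A + 1.00·(cos262°, sin262°) = (-0.1392, -0.9903)
|BD| = 7.2075
circle(B,10.00) ∩ circle(D,3.00): a=9.9166, h=1.2887
  candidates: C₊=(9.5063,1.6487) cross=9.289; C₋=(9.8605,-0.9043) cross=-9.289
  mode + wants cross > 0 → take C=(9.5063,1.6487) (cross=9.289)
ex = (C−B)/|BC| = (0.9645,0.2639); ey = (-0.2639,0.9645)
P = B + -2.87·ex + 3.35·ey = (-3.7915,1.4836)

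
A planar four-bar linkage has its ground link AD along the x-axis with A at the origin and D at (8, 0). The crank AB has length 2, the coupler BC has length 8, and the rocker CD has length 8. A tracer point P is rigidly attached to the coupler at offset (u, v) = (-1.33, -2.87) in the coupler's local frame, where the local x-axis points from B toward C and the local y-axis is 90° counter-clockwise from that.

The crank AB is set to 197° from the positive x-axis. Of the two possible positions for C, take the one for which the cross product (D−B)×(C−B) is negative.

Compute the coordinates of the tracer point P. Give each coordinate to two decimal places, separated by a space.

A=(0,0), D=(8.00,0)
B = A + 2.00·(cos197°, sin197°) = (-1.9126, -0.5847)
|BD| = 9.9298
circle(B,8.00) ∩ circle(D,8.00): a=4.9649, h=6.2729
  candidates: C₊=(2.6743,5.9697) cross=62.289; C₋=(3.4131,-6.5544) cross=-62.289
  mode - wants cross < 0 → take C=(3.4131,-6.5544) (cross=-62.289)
ex = (C−B)/|BC| = (0.6657,-0.7462); ey = (0.7462,0.6657)
P = B + -1.33·ex + -2.87·ey = (-4.9396,-1.5029)

-4.94 -1.50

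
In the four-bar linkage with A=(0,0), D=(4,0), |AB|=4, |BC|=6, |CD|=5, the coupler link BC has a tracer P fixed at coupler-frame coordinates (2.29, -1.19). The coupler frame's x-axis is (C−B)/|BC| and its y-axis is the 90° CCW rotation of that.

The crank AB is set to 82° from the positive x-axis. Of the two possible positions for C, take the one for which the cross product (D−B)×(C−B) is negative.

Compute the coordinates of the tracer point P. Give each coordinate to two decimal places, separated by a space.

-1.06 1.95

A=(0,0), D=(4.00,0)
B = A + 4.00·(cos82°, sin82°) = (0.5567, 3.9611)
|BD| = 5.2485
circle(B,6.00) ∩ circle(D,5.00): a=3.6722, h=4.7450
  candidates: C₊=(6.5470,4.3027) cross=24.904; C₋=(-0.6153,-1.9234) cross=-24.904
  mode - wants cross < 0 → take C=(-0.6153,-1.9234) (cross=-24.904)
ex = (C−B)/|BC| = (-0.1953,-0.9807); ey = (0.9807,-0.1953)
P = B + 2.29·ex + -1.19·ey = (-1.0577,1.9476)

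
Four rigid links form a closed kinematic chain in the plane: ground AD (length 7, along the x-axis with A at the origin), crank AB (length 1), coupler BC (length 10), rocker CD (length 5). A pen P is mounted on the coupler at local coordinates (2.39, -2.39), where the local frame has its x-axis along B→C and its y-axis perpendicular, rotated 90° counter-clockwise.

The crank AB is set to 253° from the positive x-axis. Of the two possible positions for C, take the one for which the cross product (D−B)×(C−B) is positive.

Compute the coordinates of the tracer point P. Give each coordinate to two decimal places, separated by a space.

A=(0,0), D=(7.00,0)
B = A + 1.00·(cos253°, sin253°) = (-0.2924, -0.9563)
|BD| = 7.3548
circle(B,10.00) ∩ circle(D,5.00): a=8.7761, h=4.7937
  candidates: C₊=(7.7859,4.9378) cross=35.257; C₋=(9.0325,-4.5682) cross=-35.257
  mode + wants cross > 0 → take C=(7.7859,4.9378) (cross=35.257)
ex = (C−B)/|BC| = (0.8078,0.5894); ey = (-0.5894,0.8078)
P = B + 2.39·ex + -2.39·ey = (3.0470,-1.4783)

3.05 -1.48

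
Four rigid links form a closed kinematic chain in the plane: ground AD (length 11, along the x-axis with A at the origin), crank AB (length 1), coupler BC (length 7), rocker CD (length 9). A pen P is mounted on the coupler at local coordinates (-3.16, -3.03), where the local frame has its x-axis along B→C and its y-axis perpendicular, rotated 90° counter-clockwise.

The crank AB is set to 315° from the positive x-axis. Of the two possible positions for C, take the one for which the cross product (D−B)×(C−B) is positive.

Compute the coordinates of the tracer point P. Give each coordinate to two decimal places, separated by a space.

1.97 -4.90

A=(0,0), D=(11.00,0)
B = A + 1.00·(cos315°, sin315°) = (0.7071, -0.7071)
|BD| = 10.3172
circle(B,7.00) ∩ circle(D,9.00): a=3.6078, h=5.9987
  candidates: C₊=(3.8953,5.5247) cross=61.889; C₋=(4.7175,-6.4444) cross=-61.889
  mode + wants cross > 0 → take C=(3.8953,5.5247) (cross=61.889)
ex = (C−B)/|BC| = (0.4554,0.8903); ey = (-0.8903,0.4554)
P = B + -3.16·ex + -3.03·ey = (1.9654,-4.9003)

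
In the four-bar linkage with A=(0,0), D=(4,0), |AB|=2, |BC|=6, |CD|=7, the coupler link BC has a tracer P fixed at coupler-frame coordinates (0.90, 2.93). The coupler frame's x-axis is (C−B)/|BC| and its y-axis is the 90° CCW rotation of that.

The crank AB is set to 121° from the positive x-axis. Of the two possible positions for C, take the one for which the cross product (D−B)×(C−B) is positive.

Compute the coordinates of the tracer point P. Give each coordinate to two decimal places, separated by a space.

-3.01 4.05

A=(0,0), D=(4.00,0)
B = A + 2.00·(cos121°, sin121°) = (-1.0301, 1.7143)
|BD| = 5.3142
circle(B,6.00) ∩ circle(D,7.00): a=1.4340, h=5.8261
  candidates: C₊=(2.2067,6.7664) cross=30.961; C₋=(-1.5523,-4.2629) cross=-30.961
  mode + wants cross > 0 → take C=(2.2067,6.7664) (cross=30.961)
ex = (C−B)/|BC| = (0.5395,0.8420); ey = (-0.8420,0.5395)
P = B + 0.90·ex + 2.93·ey = (-3.0116,4.0528)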